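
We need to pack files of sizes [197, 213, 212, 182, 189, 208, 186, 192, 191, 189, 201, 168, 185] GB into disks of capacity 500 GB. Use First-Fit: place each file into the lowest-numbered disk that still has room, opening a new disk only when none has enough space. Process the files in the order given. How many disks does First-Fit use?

disk 1: place 197 GB, 303 GB left
disk 1: place 213 GB, 90 GB left
disk 2: place 212 GB, 288 GB left
disk 2: place 182 GB, 106 GB left
disk 3: place 189 GB, 311 GB left
disk 3: place 208 GB, 103 GB left
disk 4: place 186 GB, 314 GB left
disk 4: place 192 GB, 122 GB left
disk 5: place 191 GB, 309 GB left
disk 5: place 189 GB, 120 GB left
disk 6: place 201 GB, 299 GB left
disk 6: place 168 GB, 131 GB left
disk 7: place 185 GB, 315 GB left

7 disks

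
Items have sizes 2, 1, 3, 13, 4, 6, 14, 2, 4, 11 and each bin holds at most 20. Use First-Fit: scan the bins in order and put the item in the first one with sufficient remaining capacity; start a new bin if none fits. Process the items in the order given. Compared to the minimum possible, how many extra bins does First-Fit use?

1

First-Fit: [2,1,3,13] [4,6,2,4] [14] [11] → 4 bins.
Total size 60; any packing needs at least ⌈60/20⌉ = 3 bins.
An optimal packing achieves that bound: [14,6] [13,4,3] [11,4,2,2,1] → 3 bins.
Excess: 4 − 3 = 1.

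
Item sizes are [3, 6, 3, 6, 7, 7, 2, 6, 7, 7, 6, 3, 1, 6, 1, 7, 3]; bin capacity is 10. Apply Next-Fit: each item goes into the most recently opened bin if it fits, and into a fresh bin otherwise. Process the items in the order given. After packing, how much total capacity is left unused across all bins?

Put 3 in bin 1; 7 remain.
Put 6 in bin 1; 1 remain.
Put 3 in bin 2; 7 remain.
Put 6 in bin 2; 1 remain.
Put 7 in bin 3; 3 remain.
Put 7 in bin 4; 3 remain.
Put 2 in bin 4; 1 remain.
Put 6 in bin 5; 4 remain.
Put 7 in bin 6; 3 remain.
Put 7 in bin 7; 3 remain.
Put 6 in bin 8; 4 remain.
Put 3 in bin 8; 1 remain.
Put 1 in bin 8; 0 remain.
Put 6 in bin 9; 4 remain.
Put 1 in bin 9; 3 remain.
Put 7 in bin 10; 3 remain.
Put 3 in bin 10; 0 remain.
10 bins × 10 = 100; used 81; unused 19.

19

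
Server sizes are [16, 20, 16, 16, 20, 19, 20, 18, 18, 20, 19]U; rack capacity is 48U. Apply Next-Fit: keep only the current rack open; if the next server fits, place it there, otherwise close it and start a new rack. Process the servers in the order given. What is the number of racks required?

Put 16U in rack 1; 32U remain.
Put 20U in rack 1; 12U remain.
Put 16U in rack 2; 32U remain.
Put 16U in rack 2; 16U remain.
Put 20U in rack 3; 28U remain.
Put 19U in rack 3; 9U remain.
Put 20U in rack 4; 28U remain.
Put 18U in rack 4; 10U remain.
Put 18U in rack 5; 30U remain.
Put 20U in rack 5; 10U remain.
Put 19U in rack 6; 29U remain.
Final racks: [16,20] [16,16] [20,19] [20,18] [18,20] [19].

6 racks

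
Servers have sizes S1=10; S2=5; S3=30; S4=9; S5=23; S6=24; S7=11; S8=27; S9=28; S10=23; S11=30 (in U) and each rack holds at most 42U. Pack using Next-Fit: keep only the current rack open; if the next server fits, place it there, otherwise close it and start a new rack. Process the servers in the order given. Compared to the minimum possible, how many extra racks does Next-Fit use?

Next-Fit: [10,5] [30,9] [23] [24,11] [27] [28] [23] [30] → 8 racks.
7 servers exceed 21U (half the capacity), and no two of those can share a rack, so at least 7 racks are needed.
An optimal packing achieves that bound: [30,11] [30,10] [28,9,5] [27] [24] [23] [23] → 7 racks.
Excess: 8 − 7 = 1.

1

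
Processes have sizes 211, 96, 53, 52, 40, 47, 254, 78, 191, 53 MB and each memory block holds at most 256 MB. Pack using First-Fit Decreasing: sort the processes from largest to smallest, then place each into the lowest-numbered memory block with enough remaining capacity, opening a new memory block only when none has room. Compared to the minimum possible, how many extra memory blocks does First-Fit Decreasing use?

0

First-Fit Decreasing: [254] [211,40] [191,53] [96,78,53] [52,47] → 5 memory blocks.
Total size 1075 MB; any packing needs at least ⌈1075/256⌉ = 5 memory blocks.
So 5 is already optimal.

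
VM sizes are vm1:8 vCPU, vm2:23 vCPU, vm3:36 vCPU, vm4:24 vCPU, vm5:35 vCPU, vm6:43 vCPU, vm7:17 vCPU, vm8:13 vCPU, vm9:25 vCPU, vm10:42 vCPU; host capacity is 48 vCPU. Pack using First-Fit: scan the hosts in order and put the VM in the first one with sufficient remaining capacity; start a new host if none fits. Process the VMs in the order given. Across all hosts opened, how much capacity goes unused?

host 1: place vm1 (8 vCPU), 40 vCPU left
host 1: place vm2 (23 vCPU), 17 vCPU left
host 2: place vm3 (36 vCPU), 12 vCPU left
host 3: place vm4 (24 vCPU), 24 vCPU left
host 4: place vm5 (35 vCPU), 13 vCPU left
host 5: place vm6 (43 vCPU), 5 vCPU left
host 1: place vm7 (17 vCPU), 0 vCPU left
host 3: place vm8 (13 vCPU), 11 vCPU left
host 6: place vm9 (25 vCPU), 23 vCPU left
host 7: place vm10 (42 vCPU), 6 vCPU left
7 hosts × 48 vCPU = 336 vCPU; used 266 vCPU; unused 70 vCPU.

70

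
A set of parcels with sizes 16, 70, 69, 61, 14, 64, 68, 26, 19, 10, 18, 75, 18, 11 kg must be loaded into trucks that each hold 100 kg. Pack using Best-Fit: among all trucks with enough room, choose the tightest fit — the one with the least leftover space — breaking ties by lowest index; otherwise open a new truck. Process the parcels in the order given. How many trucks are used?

16 kg → truck 1 (remaining 84 kg)
70 kg → truck 1 (remaining 14 kg)
69 kg → truck 2 (remaining 31 kg)
61 kg → truck 3 (remaining 39 kg)
14 kg → truck 1 (remaining 0 kg)
64 kg → truck 4 (remaining 36 kg)
68 kg → truck 5 (remaining 32 kg)
26 kg → truck 2 (remaining 5 kg)
19 kg → truck 5 (remaining 13 kg)
10 kg → truck 5 (remaining 3 kg)
18 kg → truck 4 (remaining 18 kg)
75 kg → truck 6 (remaining 25 kg)
18 kg → truck 4 (remaining 0 kg)
11 kg → truck 6 (remaining 14 kg)
Final trucks: [16,70,14] [69,26] [61] [64,18,18] [68,19,10] [75,11].

6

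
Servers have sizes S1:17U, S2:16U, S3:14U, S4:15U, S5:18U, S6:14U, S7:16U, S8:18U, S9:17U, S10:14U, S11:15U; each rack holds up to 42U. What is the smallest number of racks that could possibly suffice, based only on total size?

5

Total size = 17 + 16 + 14 + 15 + 18 + 14 + 16 + 18 + 17 + 14 + 15 = 174U.
⌈174 / 42⌉ = 5.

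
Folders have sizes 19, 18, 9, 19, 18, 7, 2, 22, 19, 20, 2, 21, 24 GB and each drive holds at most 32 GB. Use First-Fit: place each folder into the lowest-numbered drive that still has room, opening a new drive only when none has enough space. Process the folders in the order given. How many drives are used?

drive 1: place 19 GB, 13 GB left
drive 2: place 18 GB, 14 GB left
drive 1: place 9 GB, 4 GB left
drive 3: place 19 GB, 13 GB left
drive 4: place 18 GB, 14 GB left
drive 2: place 7 GB, 7 GB left
drive 1: place 2 GB, 2 GB left
drive 5: place 22 GB, 10 GB left
drive 6: place 19 GB, 13 GB left
drive 7: place 20 GB, 12 GB left
drive 1: place 2 GB, 0 GB left
drive 8: place 21 GB, 11 GB left
drive 9: place 24 GB, 8 GB left

9 drives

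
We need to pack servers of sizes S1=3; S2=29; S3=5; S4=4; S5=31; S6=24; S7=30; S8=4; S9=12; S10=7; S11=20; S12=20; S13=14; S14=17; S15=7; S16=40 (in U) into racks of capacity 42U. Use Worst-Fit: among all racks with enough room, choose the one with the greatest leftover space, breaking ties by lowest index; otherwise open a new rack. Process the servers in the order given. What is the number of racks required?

S1 (3U) → rack 1 (remaining 39U)
S2 (29U) → rack 1 (remaining 10U)
S3 (5U) → rack 1 (remaining 5U)
S4 (4U) → rack 1 (remaining 1U)
S5 (31U) → rack 2 (remaining 11U)
S6 (24U) → rack 3 (remaining 18U)
S7 (30U) → rack 4 (remaining 12U)
S8 (4U) → rack 3 (remaining 14U)
S9 (12U) → rack 3 (remaining 2U)
S10 (7U) → rack 4 (remaining 5U)
S11 (20U) → rack 5 (remaining 22U)
S12 (20U) → rack 5 (remaining 2U)
S13 (14U) → rack 6 (remaining 28U)
S14 (17U) → rack 6 (remaining 11U)
S15 (7U) → rack 2 (remaining 4U)
S16 (40U) → rack 7 (remaining 2U)
Final racks: [3,29,5,4] [31,7] [24,4,12] [30,7] [20,20] [14,17] [40].

7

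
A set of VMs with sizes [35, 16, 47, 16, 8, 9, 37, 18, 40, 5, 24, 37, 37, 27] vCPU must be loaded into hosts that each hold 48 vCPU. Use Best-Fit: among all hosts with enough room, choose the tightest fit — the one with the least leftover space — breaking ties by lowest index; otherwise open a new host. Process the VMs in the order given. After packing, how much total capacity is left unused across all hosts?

host 1: place 35 vCPU, 13 vCPU left
host 2: place 16 vCPU, 32 vCPU left
host 3: place 47 vCPU, 1 vCPU left
host 2: place 16 vCPU, 16 vCPU left
host 1: place 8 vCPU, 5 vCPU left
host 2: place 9 vCPU, 7 vCPU left
host 4: place 37 vCPU, 11 vCPU left
host 5: place 18 vCPU, 30 vCPU left
host 6: place 40 vCPU, 8 vCPU left
host 1: place 5 vCPU, 0 vCPU left
host 5: place 24 vCPU, 6 vCPU left
host 7: place 37 vCPU, 11 vCPU left
host 8: place 37 vCPU, 11 vCPU left
host 9: place 27 vCPU, 21 vCPU left
9 hosts × 48 vCPU = 432 vCPU; used 356 vCPU; unused 76 vCPU.

76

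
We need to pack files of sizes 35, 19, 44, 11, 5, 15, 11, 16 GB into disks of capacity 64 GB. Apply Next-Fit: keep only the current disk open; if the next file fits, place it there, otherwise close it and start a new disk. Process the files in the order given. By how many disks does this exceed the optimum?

0

Next-Fit: [35,19] [44,11,5] [15,11,16] → 3 disks.
Total size 156 GB; any packing needs at least ⌈156/64⌉ = 3 disks.
So 3 is already optimal.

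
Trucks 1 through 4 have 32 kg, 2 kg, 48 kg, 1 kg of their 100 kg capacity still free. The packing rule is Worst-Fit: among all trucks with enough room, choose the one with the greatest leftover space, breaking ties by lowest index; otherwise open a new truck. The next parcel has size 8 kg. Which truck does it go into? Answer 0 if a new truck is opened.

3

Trucks with room: truck 1 (32 kg), truck 3 (48 kg).
Most room is truck 3 with 48 kg free.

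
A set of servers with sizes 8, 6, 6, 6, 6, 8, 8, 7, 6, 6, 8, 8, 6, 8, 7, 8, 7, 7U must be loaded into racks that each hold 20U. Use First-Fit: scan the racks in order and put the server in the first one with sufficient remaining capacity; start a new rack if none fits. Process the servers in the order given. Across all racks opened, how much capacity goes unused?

34

rack 1: place 8U, 12U left
rack 1: place 6U, 6U left
rack 1: place 6U, 0U left
rack 2: place 6U, 14U left
rack 2: place 6U, 8U left
rack 2: place 8U, 0U left
rack 3: place 8U, 12U left
rack 3: place 7U, 5U left
rack 4: place 6U, 14U left
rack 4: place 6U, 8U left
rack 4: place 8U, 0U left
rack 5: place 8U, 12U left
rack 5: place 6U, 6U left
rack 6: place 8U, 12U left
rack 6: place 7U, 5U left
rack 7: place 8U, 12U left
rack 7: place 7U, 5U left
rack 8: place 7U, 13U left
8 racks × 20U = 160U; used 126U; unused 34U.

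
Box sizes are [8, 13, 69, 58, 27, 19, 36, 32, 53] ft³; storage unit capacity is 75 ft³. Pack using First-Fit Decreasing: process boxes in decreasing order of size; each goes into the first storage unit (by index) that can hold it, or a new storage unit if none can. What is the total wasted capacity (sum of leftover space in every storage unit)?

Sorted descending: 69, 58, 53, 36, 32, 27, 19, 13, 8.
69 ft³ → storage unit 1 (remaining 6 ft³)
58 ft³ → storage unit 2 (remaining 17 ft³)
53 ft³ → storage unit 3 (remaining 22 ft³)
36 ft³ → storage unit 4 (remaining 39 ft³)
32 ft³ → storage unit 4 (remaining 7 ft³)
27 ft³ → storage unit 5 (remaining 48 ft³)
19 ft³ → storage unit 3 (remaining 3 ft³)
13 ft³ → storage unit 2 (remaining 4 ft³)
8 ft³ → storage unit 5 (remaining 40 ft³)
5 storage units × 75 ft³ = 375 ft³; used 315 ft³; unused 60 ft³.

60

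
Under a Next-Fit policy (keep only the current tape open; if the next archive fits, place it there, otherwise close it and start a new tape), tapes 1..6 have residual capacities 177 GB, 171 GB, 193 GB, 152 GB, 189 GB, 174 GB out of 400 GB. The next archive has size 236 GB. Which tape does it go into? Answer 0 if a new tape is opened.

0

Next-Fit only looks at tape 6, which has 174 GB free.
236 GB does not fit, so a new tape is opened.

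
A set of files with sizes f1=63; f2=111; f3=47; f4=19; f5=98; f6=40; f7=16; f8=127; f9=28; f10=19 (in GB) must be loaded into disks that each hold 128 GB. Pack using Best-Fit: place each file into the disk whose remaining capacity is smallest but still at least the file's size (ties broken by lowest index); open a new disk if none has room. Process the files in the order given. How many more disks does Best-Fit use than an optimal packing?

0

Best-Fit: [63,47] [111,16] [19,98] [40,28,19] [127] → 5 disks.
Total size 568 GB; any packing needs at least ⌈568/128⌉ = 5 disks.
So 5 is already optimal.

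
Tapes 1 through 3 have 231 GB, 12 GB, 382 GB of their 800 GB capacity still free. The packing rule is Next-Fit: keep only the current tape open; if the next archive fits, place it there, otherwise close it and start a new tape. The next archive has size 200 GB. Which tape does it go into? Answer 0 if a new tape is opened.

Next-Fit only looks at tape 3, which has 382 GB free.
200 GB fits there.

3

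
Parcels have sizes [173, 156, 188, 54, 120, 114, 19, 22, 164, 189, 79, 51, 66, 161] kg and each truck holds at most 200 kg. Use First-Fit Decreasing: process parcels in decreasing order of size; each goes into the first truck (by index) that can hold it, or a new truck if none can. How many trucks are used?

Sorted descending: 189, 188, 173, 164, 161, 156, 120, 114, 79, 66, 54, 51, 22, 19.
truck 1: place 189 kg, 11 kg left
truck 2: place 188 kg, 12 kg left
truck 3: place 173 kg, 27 kg left
truck 4: place 164 kg, 36 kg left
truck 5: place 161 kg, 39 kg left
truck 6: place 156 kg, 44 kg left
truck 7: place 120 kg, 80 kg left
truck 8: place 114 kg, 86 kg left
truck 7: place 79 kg, 1 kg left
truck 8: place 66 kg, 20 kg left
truck 9: place 54 kg, 146 kg left
truck 9: place 51 kg, 95 kg left
truck 3: place 22 kg, 5 kg left
truck 4: place 19 kg, 17 kg left
Final trucks: [189] [188] [173,22] [164,19] [161] [156] [120,79] [114,66] [54,51].

9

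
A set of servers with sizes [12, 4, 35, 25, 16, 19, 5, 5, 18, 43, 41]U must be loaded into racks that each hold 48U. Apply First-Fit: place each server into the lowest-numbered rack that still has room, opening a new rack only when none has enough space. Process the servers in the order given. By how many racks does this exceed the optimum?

1

First-Fit: [12,4,25,5] [35,5] [16,19] [18] [43] [41] → 6 racks.
Total size 223U; any packing needs at least ⌈223/48⌉ = 5 racks.
An optimal packing achieves that bound: [43,5] [41,5] [35,12] [25,19,4] [18,16] → 5 racks.
Excess: 6 − 5 = 1.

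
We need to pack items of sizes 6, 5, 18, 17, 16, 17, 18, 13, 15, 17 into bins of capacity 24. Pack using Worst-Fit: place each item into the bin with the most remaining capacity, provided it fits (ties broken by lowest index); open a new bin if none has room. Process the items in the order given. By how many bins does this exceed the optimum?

0

Worst-Fit: [6,5,13] [18] [17] [16] [17] [18] [15] [17] → 8 bins.
8 items exceed 12 (half the capacity), and no two of those can share a bin, so at least 8 bins are needed.
So 8 is already optimal.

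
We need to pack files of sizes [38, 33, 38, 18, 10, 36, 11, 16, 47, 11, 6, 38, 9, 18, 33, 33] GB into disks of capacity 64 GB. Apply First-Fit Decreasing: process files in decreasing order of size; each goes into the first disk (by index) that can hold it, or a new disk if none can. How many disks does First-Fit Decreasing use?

8

Sorted descending: 47, 38, 38, 38, 36, 33, 33, 33, 18, 18, 16, 11, 11, 10, 9, 6.
47 GB → disk 1 (remaining 17 GB)
38 GB → disk 2 (remaining 26 GB)
38 GB → disk 3 (remaining 26 GB)
38 GB → disk 4 (remaining 26 GB)
36 GB → disk 5 (remaining 28 GB)
33 GB → disk 6 (remaining 31 GB)
33 GB → disk 7 (remaining 31 GB)
33 GB → disk 8 (remaining 31 GB)
18 GB → disk 2 (remaining 8 GB)
18 GB → disk 3 (remaining 8 GB)
16 GB → disk 1 (remaining 1 GB)
11 GB → disk 4 (remaining 15 GB)
11 GB → disk 4 (remaining 4 GB)
10 GB → disk 5 (remaining 18 GB)
9 GB → disk 5 (remaining 9 GB)
6 GB → disk 2 (remaining 2 GB)
Final disks: [47,16] [38,18,6] [38,18] [38,11,11] [36,10,9] [33] [33] [33].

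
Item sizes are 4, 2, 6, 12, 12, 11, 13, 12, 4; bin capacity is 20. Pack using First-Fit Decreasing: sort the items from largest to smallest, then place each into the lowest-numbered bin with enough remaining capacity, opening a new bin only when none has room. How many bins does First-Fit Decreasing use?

5

Sorted descending: 13, 12, 12, 12, 11, 6, 4, 4, 2.
Put 13 in bin 1; 7 remain.
Put 12 in bin 2; 8 remain.
Put 12 in bin 3; 8 remain.
Put 12 in bin 4; 8 remain.
Put 11 in bin 5; 9 remain.
Put 6 in bin 1; 1 remain.
Put 4 in bin 2; 4 remain.
Put 4 in bin 2; 0 remain.
Put 2 in bin 3; 6 remain.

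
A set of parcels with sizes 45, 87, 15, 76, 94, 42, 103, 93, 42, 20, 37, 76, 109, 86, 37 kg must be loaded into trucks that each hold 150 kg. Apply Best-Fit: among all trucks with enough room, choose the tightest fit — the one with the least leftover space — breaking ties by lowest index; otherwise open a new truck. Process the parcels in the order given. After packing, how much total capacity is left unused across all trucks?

238

45 kg → truck 1 (remaining 105 kg)
87 kg → truck 1 (remaining 18 kg)
15 kg → truck 1 (remaining 3 kg)
76 kg → truck 2 (remaining 74 kg)
94 kg → truck 3 (remaining 56 kg)
42 kg → truck 3 (remaining 14 kg)
103 kg → truck 4 (remaining 47 kg)
93 kg → truck 5 (remaining 57 kg)
42 kg → truck 4 (remaining 5 kg)
20 kg → truck 5 (remaining 37 kg)
37 kg → truck 5 (remaining 0 kg)
76 kg → truck 6 (remaining 74 kg)
109 kg → truck 7 (remaining 41 kg)
86 kg → truck 8 (remaining 64 kg)
37 kg → truck 7 (remaining 4 kg)
8 trucks × 150 kg = 1200 kg; used 962 kg; unused 238 kg.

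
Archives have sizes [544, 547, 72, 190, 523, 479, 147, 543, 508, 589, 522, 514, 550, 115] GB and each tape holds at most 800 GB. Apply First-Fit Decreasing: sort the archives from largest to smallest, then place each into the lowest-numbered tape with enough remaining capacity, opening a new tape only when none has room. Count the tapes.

10 tapes

Sorted descending: 589, 550, 547, 544, 543, 523, 522, 514, 508, 479, 190, 147, 115, 72.
589 GB → tape 1 (remaining 211 GB)
550 GB → tape 2 (remaining 250 GB)
547 GB → tape 3 (remaining 253 GB)
544 GB → tape 4 (remaining 256 GB)
543 GB → tape 5 (remaining 257 GB)
523 GB → tape 6 (remaining 277 GB)
522 GB → tape 7 (remaining 278 GB)
514 GB → tape 8 (remaining 286 GB)
508 GB → tape 9 (remaining 292 GB)
479 GB → tape 10 (remaining 321 GB)
190 GB → tape 1 (remaining 21 GB)
147 GB → tape 2 (remaining 103 GB)
115 GB → tape 3 (remaining 138 GB)
72 GB → tape 2 (remaining 31 GB)
Final tapes: [589,190] [550,147,72] [547,115] [544] [543] [523] [522] [514] [508] [479].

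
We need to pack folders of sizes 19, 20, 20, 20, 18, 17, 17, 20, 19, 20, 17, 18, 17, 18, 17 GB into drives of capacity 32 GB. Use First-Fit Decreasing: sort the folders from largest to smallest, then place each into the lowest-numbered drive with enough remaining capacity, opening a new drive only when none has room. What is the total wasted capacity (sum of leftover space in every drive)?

203

Sorted descending: 20, 20, 20, 20, 20, 19, 19, 18, 18, 18, 17, 17, 17, 17, 17.
20 GB → drive 1 (remaining 12 GB)
20 GB → drive 2 (remaining 12 GB)
20 GB → drive 3 (remaining 12 GB)
20 GB → drive 4 (remaining 12 GB)
20 GB → drive 5 (remaining 12 GB)
19 GB → drive 6 (remaining 13 GB)
19 GB → drive 7 (remaining 13 GB)
18 GB → drive 8 (remaining 14 GB)
18 GB → drive 9 (remaining 14 GB)
18 GB → drive 10 (remaining 14 GB)
17 GB → drive 11 (remaining 15 GB)
17 GB → drive 12 (remaining 15 GB)
17 GB → drive 13 (remaining 15 GB)
17 GB → drive 14 (remaining 15 GB)
17 GB → drive 15 (remaining 15 GB)
15 drives × 32 GB = 480 GB; used 277 GB; unused 203 GB.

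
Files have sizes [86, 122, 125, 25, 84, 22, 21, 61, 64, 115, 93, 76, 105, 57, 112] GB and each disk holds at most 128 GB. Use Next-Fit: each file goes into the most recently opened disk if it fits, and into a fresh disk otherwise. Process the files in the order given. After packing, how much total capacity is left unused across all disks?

368

disk 1: place 86 GB, 42 GB left
disk 2: place 122 GB, 6 GB left
disk 3: place 125 GB, 3 GB left
disk 4: place 25 GB, 103 GB left
disk 4: place 84 GB, 19 GB left
disk 5: place 22 GB, 106 GB left
disk 5: place 21 GB, 85 GB left
disk 5: place 61 GB, 24 GB left
disk 6: place 64 GB, 64 GB left
disk 7: place 115 GB, 13 GB left
disk 8: place 93 GB, 35 GB left
disk 9: place 76 GB, 52 GB left
disk 10: place 105 GB, 23 GB left
disk 11: place 57 GB, 71 GB left
disk 12: place 112 GB, 16 GB left
12 disks × 128 GB = 1536 GB; used 1168 GB; unused 368 GB.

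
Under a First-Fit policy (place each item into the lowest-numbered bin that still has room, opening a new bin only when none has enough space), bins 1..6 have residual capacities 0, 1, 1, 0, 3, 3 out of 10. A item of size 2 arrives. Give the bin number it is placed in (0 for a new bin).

Bins with room: bin 5 (3), bin 6 (3).
The first with room is bin 5.

5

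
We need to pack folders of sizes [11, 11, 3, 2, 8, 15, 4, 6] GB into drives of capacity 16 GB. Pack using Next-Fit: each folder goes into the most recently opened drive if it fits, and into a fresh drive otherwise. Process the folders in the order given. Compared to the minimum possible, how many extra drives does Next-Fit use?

Next-Fit: [11] [11,3,2] [8] [15] [4,6] → 5 drives.
Total size 60 GB; any packing needs at least ⌈60/16⌉ = 4 drives.
An optimal packing achieves that bound: [15] [11,4] [11,3,2] [8,6] → 4 drives.
Excess: 5 − 4 = 1.

1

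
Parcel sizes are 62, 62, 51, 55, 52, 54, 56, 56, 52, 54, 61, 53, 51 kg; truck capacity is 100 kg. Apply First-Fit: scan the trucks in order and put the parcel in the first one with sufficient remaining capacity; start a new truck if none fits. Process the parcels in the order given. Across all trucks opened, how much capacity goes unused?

581

62 kg → truck 1 (remaining 38 kg)
62 kg → truck 2 (remaining 38 kg)
51 kg → truck 3 (remaining 49 kg)
55 kg → truck 4 (remaining 45 kg)
52 kg → truck 5 (remaining 48 kg)
54 kg → truck 6 (remaining 46 kg)
56 kg → truck 7 (remaining 44 kg)
56 kg → truck 8 (remaining 44 kg)
52 kg → truck 9 (remaining 48 kg)
54 kg → truck 10 (remaining 46 kg)
61 kg → truck 11 (remaining 39 kg)
53 kg → truck 12 (remaining 47 kg)
51 kg → truck 13 (remaining 49 kg)
13 trucks × 100 kg = 1300 kg; used 719 kg; unused 581 kg.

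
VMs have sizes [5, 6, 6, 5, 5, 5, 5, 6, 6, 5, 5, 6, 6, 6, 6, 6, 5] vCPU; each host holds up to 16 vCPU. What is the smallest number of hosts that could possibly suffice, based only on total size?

6

Total size = 5 + 6 + 6 + 5 + 5 + 5 + 5 + 6 + 6 + 5 + 5 + 6 + 6 + 6 + 6 + 6 + 5 = 94 vCPU.
⌈94 / 16⌉ = 6.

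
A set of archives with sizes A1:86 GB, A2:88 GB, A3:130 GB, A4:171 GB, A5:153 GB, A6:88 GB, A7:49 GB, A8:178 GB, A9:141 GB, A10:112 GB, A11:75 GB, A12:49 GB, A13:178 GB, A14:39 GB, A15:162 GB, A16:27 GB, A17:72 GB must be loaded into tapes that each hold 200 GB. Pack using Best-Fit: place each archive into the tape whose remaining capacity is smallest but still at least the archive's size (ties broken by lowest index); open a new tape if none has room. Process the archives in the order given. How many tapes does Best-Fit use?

10

A1 (86 GB) → tape 1 (remaining 114 GB)
A2 (88 GB) → tape 1 (remaining 26 GB)
A3 (130 GB) → tape 2 (remaining 70 GB)
A4 (171 GB) → tape 3 (remaining 29 GB)
A5 (153 GB) → tape 4 (remaining 47 GB)
A6 (88 GB) → tape 5 (remaining 112 GB)
A7 (49 GB) → tape 2 (remaining 21 GB)
A8 (178 GB) → tape 6 (remaining 22 GB)
A9 (141 GB) → tape 7 (remaining 59 GB)
A10 (112 GB) → tape 5 (remaining 0 GB)
A11 (75 GB) → tape 8 (remaining 125 GB)
A12 (49 GB) → tape 7 (remaining 10 GB)
A13 (178 GB) → tape 9 (remaining 22 GB)
A14 (39 GB) → tape 4 (remaining 8 GB)
A15 (162 GB) → tape 10 (remaining 38 GB)
A16 (27 GB) → tape 3 (remaining 2 GB)
A17 (72 GB) → tape 8 (remaining 53 GB)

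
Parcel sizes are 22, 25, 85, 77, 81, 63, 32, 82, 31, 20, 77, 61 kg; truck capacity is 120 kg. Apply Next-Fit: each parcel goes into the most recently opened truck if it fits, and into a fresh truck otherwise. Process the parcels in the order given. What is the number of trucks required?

22 kg → truck 1 (remaining 98 kg)
25 kg → truck 1 (remaining 73 kg)
85 kg → truck 2 (remaining 35 kg)
77 kg → truck 3 (remaining 43 kg)
81 kg → truck 4 (remaining 39 kg)
63 kg → truck 5 (remaining 57 kg)
32 kg → truck 5 (remaining 25 kg)
82 kg → truck 6 (remaining 38 kg)
31 kg → truck 6 (remaining 7 kg)
20 kg → truck 7 (remaining 100 kg)
77 kg → truck 7 (remaining 23 kg)
61 kg → truck 8 (remaining 59 kg)

8 trucks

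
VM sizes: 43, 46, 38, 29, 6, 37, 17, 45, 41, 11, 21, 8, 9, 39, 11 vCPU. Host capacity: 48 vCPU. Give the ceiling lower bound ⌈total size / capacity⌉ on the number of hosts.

Total size = 43 + 46 + 38 + 29 + 6 + 37 + 17 + 45 + 41 + 11 + 21 + 8 + 9 + 39 + 11 = 401 vCPU.
⌈401 / 48⌉ = 9.

9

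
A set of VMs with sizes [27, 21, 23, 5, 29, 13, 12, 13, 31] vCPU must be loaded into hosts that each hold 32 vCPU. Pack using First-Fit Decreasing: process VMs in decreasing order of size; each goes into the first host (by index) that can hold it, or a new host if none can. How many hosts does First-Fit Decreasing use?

Sorted descending: 31, 29, 27, 23, 21, 13, 13, 12, 5.
31 vCPU → host 1 (remaining 1 vCPU)
29 vCPU → host 2 (remaining 3 vCPU)
27 vCPU → host 3 (remaining 5 vCPU)
23 vCPU → host 4 (remaining 9 vCPU)
21 vCPU → host 5 (remaining 11 vCPU)
13 vCPU → host 6 (remaining 19 vCPU)
13 vCPU → host 6 (remaining 6 vCPU)
12 vCPU → host 7 (remaining 20 vCPU)
5 vCPU → host 3 (remaining 0 vCPU)

7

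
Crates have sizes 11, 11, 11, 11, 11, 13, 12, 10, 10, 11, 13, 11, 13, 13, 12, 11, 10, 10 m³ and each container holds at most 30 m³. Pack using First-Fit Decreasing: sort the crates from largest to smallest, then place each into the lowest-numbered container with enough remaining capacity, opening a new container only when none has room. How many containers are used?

9

Sorted descending: 13, 13, 13, 13, 12, 12, 11, 11, 11, 11, 11, 11, 11, 11, 10, 10, 10, 10.
Put 13 m³ in container 1; 17 m³ remain.
Put 13 m³ in container 1; 4 m³ remain.
Put 13 m³ in container 2; 17 m³ remain.
Put 13 m³ in container 2; 4 m³ remain.
Put 12 m³ in container 3; 18 m³ remain.
Put 12 m³ in container 3; 6 m³ remain.
Put 11 m³ in container 4; 19 m³ remain.
Put 11 m³ in container 4; 8 m³ remain.
Put 11 m³ in container 5; 19 m³ remain.
Put 11 m³ in container 5; 8 m³ remain.
Put 11 m³ in container 6; 19 m³ remain.
Put 11 m³ in container 6; 8 m³ remain.
Put 11 m³ in container 7; 19 m³ remain.
Put 11 m³ in container 7; 8 m³ remain.
Put 10 m³ in container 8; 20 m³ remain.
Put 10 m³ in container 8; 10 m³ remain.
Put 10 m³ in container 8; 0 m³ remain.
Put 10 m³ in container 9; 20 m³ remain.
Final containers: [13,13] [13,13] [12,12] [11,11] [11,11] [11,11] [11,11] [10,10,10] [10].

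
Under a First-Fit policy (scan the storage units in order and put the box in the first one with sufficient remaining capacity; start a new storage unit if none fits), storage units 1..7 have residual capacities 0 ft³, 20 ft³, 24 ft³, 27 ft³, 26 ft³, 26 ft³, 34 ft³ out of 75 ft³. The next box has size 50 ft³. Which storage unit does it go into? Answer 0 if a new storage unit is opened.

No storage unit has ≥ 50 ft³ free, so a new storage unit is opened.

0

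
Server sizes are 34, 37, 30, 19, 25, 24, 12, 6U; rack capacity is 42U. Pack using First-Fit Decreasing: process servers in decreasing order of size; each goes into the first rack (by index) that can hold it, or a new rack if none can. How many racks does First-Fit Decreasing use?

6

Sorted descending: 37, 34, 30, 25, 24, 19, 12, 6.
Put 37U in rack 1; 5U remain.
Put 34U in rack 2; 8U remain.
Put 30U in rack 3; 12U remain.
Put 25U in rack 4; 17U remain.
Put 24U in rack 5; 18U remain.
Put 19U in rack 6; 23U remain.
Put 12U in rack 3; 0U remain.
Put 6U in rack 2; 2U remain.
Final racks: [37] [34,6] [30,12] [25] [24] [19].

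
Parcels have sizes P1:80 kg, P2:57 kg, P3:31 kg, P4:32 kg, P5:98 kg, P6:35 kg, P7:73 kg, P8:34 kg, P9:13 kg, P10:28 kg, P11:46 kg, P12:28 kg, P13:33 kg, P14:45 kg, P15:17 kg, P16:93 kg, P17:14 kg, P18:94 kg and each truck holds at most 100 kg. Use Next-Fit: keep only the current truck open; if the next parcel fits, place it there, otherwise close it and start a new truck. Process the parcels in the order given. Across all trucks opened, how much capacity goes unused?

349

truck 1: place P1 (80 kg), 20 kg left
truck 2: place P2 (57 kg), 43 kg left
truck 2: place P3 (31 kg), 12 kg left
truck 3: place P4 (32 kg), 68 kg left
truck 4: place P5 (98 kg), 2 kg left
truck 5: place P6 (35 kg), 65 kg left
truck 6: place P7 (73 kg), 27 kg left
truck 7: place P8 (34 kg), 66 kg left
truck 7: place P9 (13 kg), 53 kg left
truck 7: place P10 (28 kg), 25 kg left
truck 8: place P11 (46 kg), 54 kg left
truck 8: place P12 (28 kg), 26 kg left
truck 9: place P13 (33 kg), 67 kg left
truck 9: place P14 (45 kg), 22 kg left
truck 9: place P15 (17 kg), 5 kg left
truck 10: place P16 (93 kg), 7 kg left
truck 11: place P17 (14 kg), 86 kg left
truck 12: place P18 (94 kg), 6 kg left
12 trucks × 100 kg = 1200 kg; used 851 kg; unused 349 kg.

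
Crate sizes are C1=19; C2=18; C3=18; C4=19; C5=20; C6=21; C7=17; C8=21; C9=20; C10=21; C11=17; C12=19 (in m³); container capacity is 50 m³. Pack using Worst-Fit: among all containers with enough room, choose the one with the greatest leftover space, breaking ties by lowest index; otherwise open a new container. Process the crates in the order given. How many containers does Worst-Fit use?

6 containers

C1 (19 m³) → container 1 (remaining 31 m³)
C2 (18 m³) → container 1 (remaining 13 m³)
C3 (18 m³) → container 2 (remaining 32 m³)
C4 (19 m³) → container 2 (remaining 13 m³)
C5 (20 m³) → container 3 (remaining 30 m³)
C6 (21 m³) → container 3 (remaining 9 m³)
C7 (17 m³) → container 4 (remaining 33 m³)
C8 (21 m³) → container 4 (remaining 12 m³)
C9 (20 m³) → container 5 (remaining 30 m³)
C10 (21 m³) → container 5 (remaining 9 m³)
C11 (17 m³) → container 6 (remaining 33 m³)
C12 (19 m³) → container 6 (remaining 14 m³)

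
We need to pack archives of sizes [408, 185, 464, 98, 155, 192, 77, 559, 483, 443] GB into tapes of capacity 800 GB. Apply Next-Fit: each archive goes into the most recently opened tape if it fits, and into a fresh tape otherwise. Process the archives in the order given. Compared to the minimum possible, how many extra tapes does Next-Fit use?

1

Next-Fit: [408,185] [464,98,155] [192,77] [559] [483] [443] → 6 tapes.
5 archives exceed 400 GB (half the capacity), and no two of those can share a tape, so at least 5 tapes are needed.
An optimal packing achieves that bound: [559,192] [483,185,98] [464,155,77] [443] [408] → 5 tapes.
Excess: 6 − 5 = 1.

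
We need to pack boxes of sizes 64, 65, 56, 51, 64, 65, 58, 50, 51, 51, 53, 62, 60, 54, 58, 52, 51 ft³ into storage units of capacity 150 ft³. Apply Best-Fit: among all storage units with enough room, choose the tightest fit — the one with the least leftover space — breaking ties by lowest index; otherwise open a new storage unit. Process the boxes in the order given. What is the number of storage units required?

9

64 ft³ → storage unit 1 (remaining 86 ft³)
65 ft³ → storage unit 1 (remaining 21 ft³)
56 ft³ → storage unit 2 (remaining 94 ft³)
51 ft³ → storage unit 2 (remaining 43 ft³)
64 ft³ → storage unit 3 (remaining 86 ft³)
65 ft³ → storage unit 3 (remaining 21 ft³)
58 ft³ → storage unit 4 (remaining 92 ft³)
50 ft³ → storage unit 4 (remaining 42 ft³)
51 ft³ → storage unit 5 (remaining 99 ft³)
51 ft³ → storage unit 5 (remaining 48 ft³)
53 ft³ → storage unit 6 (remaining 97 ft³)
62 ft³ → storage unit 6 (remaining 35 ft³)
60 ft³ → storage unit 7 (remaining 90 ft³)
54 ft³ → storage unit 7 (remaining 36 ft³)
58 ft³ → storage unit 8 (remaining 92 ft³)
52 ft³ → storage unit 8 (remaining 40 ft³)
51 ft³ → storage unit 9 (remaining 99 ft³)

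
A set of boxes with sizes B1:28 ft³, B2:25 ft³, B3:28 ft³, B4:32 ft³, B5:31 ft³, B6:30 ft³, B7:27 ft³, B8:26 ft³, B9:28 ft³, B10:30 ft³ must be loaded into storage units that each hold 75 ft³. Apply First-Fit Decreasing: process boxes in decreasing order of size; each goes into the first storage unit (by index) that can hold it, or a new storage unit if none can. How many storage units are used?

Sorted descending: 32, 31, 30, 30, 28, 28, 28, 27, 26, 25.
32 ft³ → storage unit 1 (remaining 43 ft³)
31 ft³ → storage unit 1 (remaining 12 ft³)
30 ft³ → storage unit 2 (remaining 45 ft³)
30 ft³ → storage unit 2 (remaining 15 ft³)
28 ft³ → storage unit 3 (remaining 47 ft³)
28 ft³ → storage unit 3 (remaining 19 ft³)
28 ft³ → storage unit 4 (remaining 47 ft³)
27 ft³ → storage unit 4 (remaining 20 ft³)
26 ft³ → storage unit 5 (remaining 49 ft³)
25 ft³ → storage unit 5 (remaining 24 ft³)

5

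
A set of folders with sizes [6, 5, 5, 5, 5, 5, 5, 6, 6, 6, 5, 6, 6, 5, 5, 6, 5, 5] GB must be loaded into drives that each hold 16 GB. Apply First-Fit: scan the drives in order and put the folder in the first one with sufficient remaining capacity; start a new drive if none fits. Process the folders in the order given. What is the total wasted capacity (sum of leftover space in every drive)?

6 GB → drive 1 (remaining 10 GB)
5 GB → drive 1 (remaining 5 GB)
5 GB → drive 1 (remaining 0 GB)
5 GB → drive 2 (remaining 11 GB)
5 GB → drive 2 (remaining 6 GB)
5 GB → drive 2 (remaining 1 GB)
5 GB → drive 3 (remaining 11 GB)
6 GB → drive 3 (remaining 5 GB)
6 GB → drive 4 (remaining 10 GB)
6 GB → drive 4 (remaining 4 GB)
5 GB → drive 3 (remaining 0 GB)
6 GB → drive 5 (remaining 10 GB)
6 GB → drive 5 (remaining 4 GB)
5 GB → drive 6 (remaining 11 GB)
5 GB → drive 6 (remaining 6 GB)
6 GB → drive 6 (remaining 0 GB)
5 GB → drive 7 (remaining 11 GB)
5 GB → drive 7 (remaining 6 GB)
7 drives × 16 GB = 112 GB; used 97 GB; unused 15 GB.

15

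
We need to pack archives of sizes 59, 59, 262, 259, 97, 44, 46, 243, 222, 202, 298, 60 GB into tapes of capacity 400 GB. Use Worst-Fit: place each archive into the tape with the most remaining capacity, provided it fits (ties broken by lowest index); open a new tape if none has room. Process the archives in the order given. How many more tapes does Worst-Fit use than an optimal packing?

Worst-Fit: [59,59,262] [259,97,44] [46,243] [222] [202,60] [298] → 6 tapes.
6 archives exceed 200 GB (half the capacity), and no two of those can share a tape, so at least 6 tapes are needed.
So 6 is already optimal.

0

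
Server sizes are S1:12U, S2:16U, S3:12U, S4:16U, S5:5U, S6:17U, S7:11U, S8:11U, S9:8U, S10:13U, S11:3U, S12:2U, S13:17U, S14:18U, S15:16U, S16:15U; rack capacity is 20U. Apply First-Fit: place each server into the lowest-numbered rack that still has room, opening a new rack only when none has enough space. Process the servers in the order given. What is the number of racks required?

12

S1 (12U) → rack 1 (remaining 8U)
S2 (16U) → rack 2 (remaining 4U)
S3 (12U) → rack 3 (remaining 8U)
S4 (16U) → rack 4 (remaining 4U)
S5 (5U) → rack 1 (remaining 3U)
S6 (17U) → rack 5 (remaining 3U)
S7 (11U) → rack 6 (remaining 9U)
S8 (11U) → rack 7 (remaining 9U)
S9 (8U) → rack 3 (remaining 0U)
S10 (13U) → rack 8 (remaining 7U)
S11 (3U) → rack 1 (remaining 0U)
S12 (2U) → rack 2 (remaining 2U)
S13 (17U) → rack 9 (remaining 3U)
S14 (18U) → rack 10 (remaining 2U)
S15 (16U) → rack 11 (remaining 4U)
S16 (15U) → rack 12 (remaining 5U)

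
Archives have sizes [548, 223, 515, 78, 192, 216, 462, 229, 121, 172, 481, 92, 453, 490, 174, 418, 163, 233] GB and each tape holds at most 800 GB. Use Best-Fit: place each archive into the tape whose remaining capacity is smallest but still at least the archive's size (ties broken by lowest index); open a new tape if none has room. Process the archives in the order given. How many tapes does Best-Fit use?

Put 548 GB in tape 1; 252 GB remain.
Put 223 GB in tape 1; 29 GB remain.
Put 515 GB in tape 2; 285 GB remain.
Put 78 GB in tape 2; 207 GB remain.
Put 192 GB in tape 2; 15 GB remain.
Put 216 GB in tape 3; 584 GB remain.
Put 462 GB in tape 3; 122 GB remain.
Put 229 GB in tape 4; 571 GB remain.
Put 121 GB in tape 3; 1 GB remain.
Put 172 GB in tape 4; 399 GB remain.
Put 481 GB in tape 5; 319 GB remain.
Put 92 GB in tape 5; 227 GB remain.
Put 453 GB in tape 6; 347 GB remain.
Put 490 GB in tape 7; 310 GB remain.
Put 174 GB in tape 5; 53 GB remain.
Put 418 GB in tape 8; 382 GB remain.
Put 163 GB in tape 7; 147 GB remain.
Put 233 GB in tape 6; 114 GB remain.

8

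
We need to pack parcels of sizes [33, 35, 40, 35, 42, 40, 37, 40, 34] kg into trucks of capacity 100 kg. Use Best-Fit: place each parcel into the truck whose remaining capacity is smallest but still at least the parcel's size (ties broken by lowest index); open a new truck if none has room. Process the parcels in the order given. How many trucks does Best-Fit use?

33 kg → truck 1 (remaining 67 kg)
35 kg → truck 1 (remaining 32 kg)
40 kg → truck 2 (remaining 60 kg)
35 kg → truck 2 (remaining 25 kg)
42 kg → truck 3 (remaining 58 kg)
40 kg → truck 3 (remaining 18 kg)
37 kg → truck 4 (remaining 63 kg)
40 kg → truck 4 (remaining 23 kg)
34 kg → truck 5 (remaining 66 kg)

5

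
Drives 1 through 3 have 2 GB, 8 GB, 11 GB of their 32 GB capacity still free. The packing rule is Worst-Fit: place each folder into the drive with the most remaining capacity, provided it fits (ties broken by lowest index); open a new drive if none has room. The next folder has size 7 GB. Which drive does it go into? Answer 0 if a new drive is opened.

Drives with room: drive 2 (8 GB), drive 3 (11 GB).
Most room is drive 3 with 11 GB free.

3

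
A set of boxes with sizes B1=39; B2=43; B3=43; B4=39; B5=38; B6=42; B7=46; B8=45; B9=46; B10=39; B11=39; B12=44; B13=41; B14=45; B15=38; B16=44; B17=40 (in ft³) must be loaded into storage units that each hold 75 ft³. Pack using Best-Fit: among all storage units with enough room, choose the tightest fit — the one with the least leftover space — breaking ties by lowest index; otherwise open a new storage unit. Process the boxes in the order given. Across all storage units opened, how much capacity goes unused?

564

storage unit 1: place B1 (39 ft³), 36 ft³ left
storage unit 2: place B2 (43 ft³), 32 ft³ left
storage unit 3: place B3 (43 ft³), 32 ft³ left
storage unit 4: place B4 (39 ft³), 36 ft³ left
storage unit 5: place B5 (38 ft³), 37 ft³ left
storage unit 6: place B6 (42 ft³), 33 ft³ left
storage unit 7: place B7 (46 ft³), 29 ft³ left
storage unit 8: place B8 (45 ft³), 30 ft³ left
storage unit 9: place B9 (46 ft³), 29 ft³ left
storage unit 10: place B10 (39 ft³), 36 ft³ left
storage unit 11: place B11 (39 ft³), 36 ft³ left
storage unit 12: place B12 (44 ft³), 31 ft³ left
storage unit 13: place B13 (41 ft³), 34 ft³ left
storage unit 14: place B14 (45 ft³), 30 ft³ left
storage unit 15: place B15 (38 ft³), 37 ft³ left
storage unit 16: place B16 (44 ft³), 31 ft³ left
storage unit 17: place B17 (40 ft³), 35 ft³ left
17 storage units × 75 ft³ = 1275 ft³; used 711 ft³; unused 564 ft³.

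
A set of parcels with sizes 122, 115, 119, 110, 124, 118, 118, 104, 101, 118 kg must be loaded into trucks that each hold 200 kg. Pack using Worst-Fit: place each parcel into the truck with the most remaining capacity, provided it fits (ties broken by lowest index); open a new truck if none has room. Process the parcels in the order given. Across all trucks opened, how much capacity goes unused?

851

truck 1: place 122 kg, 78 kg left
truck 2: place 115 kg, 85 kg left
truck 3: place 119 kg, 81 kg left
truck 4: place 110 kg, 90 kg left
truck 5: place 124 kg, 76 kg left
truck 6: place 118 kg, 82 kg left
truck 7: place 118 kg, 82 kg left
truck 8: place 104 kg, 96 kg left
truck 9: place 101 kg, 99 kg left
truck 10: place 118 kg, 82 kg left
10 trucks × 200 kg = 2000 kg; used 1149 kg; unused 851 kg.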